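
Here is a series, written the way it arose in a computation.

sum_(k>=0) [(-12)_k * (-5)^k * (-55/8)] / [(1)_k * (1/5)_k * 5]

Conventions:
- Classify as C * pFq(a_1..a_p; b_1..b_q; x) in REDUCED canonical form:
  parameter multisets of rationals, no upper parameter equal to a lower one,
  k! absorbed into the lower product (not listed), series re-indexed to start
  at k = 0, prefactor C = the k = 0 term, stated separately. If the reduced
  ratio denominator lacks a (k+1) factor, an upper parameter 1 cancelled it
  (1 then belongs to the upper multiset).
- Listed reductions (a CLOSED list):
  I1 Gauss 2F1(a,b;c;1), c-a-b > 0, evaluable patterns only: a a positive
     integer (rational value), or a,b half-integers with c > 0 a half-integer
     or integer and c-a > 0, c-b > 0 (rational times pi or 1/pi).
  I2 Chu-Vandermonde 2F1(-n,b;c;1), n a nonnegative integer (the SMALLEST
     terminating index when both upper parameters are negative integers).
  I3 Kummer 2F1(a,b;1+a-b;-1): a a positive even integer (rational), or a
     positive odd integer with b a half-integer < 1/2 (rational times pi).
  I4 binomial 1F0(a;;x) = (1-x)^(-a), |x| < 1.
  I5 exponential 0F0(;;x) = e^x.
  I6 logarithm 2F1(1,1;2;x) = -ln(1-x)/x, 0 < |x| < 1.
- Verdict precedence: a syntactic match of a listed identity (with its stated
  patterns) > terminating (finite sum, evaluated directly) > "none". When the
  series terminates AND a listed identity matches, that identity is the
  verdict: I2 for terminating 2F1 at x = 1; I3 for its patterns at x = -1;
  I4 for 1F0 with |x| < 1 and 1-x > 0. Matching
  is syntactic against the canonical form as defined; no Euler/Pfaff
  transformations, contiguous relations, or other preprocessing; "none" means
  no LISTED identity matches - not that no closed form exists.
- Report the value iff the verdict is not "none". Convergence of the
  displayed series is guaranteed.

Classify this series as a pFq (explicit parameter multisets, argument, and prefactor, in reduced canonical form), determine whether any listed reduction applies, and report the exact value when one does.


Canonical form: C = -11/8 times 1F1 with upper {-12}, lower {1/5}, x = -5. Verdict: terminating - the sum ends at index 12 because -12 is a negative integer; exact evaluation follows. Sum: -286999561523384942993/148275373768704.

Structural cue: with t_0 = -11/8, (1)_k (C = -11/8, x = -5) is k! itself.
Ratio: r(k) = (-5) * (k-12) / [(k+1/5) (k+1)] - rational in k, leading ratio (-5); with t_0 = -11/8, classification follows.


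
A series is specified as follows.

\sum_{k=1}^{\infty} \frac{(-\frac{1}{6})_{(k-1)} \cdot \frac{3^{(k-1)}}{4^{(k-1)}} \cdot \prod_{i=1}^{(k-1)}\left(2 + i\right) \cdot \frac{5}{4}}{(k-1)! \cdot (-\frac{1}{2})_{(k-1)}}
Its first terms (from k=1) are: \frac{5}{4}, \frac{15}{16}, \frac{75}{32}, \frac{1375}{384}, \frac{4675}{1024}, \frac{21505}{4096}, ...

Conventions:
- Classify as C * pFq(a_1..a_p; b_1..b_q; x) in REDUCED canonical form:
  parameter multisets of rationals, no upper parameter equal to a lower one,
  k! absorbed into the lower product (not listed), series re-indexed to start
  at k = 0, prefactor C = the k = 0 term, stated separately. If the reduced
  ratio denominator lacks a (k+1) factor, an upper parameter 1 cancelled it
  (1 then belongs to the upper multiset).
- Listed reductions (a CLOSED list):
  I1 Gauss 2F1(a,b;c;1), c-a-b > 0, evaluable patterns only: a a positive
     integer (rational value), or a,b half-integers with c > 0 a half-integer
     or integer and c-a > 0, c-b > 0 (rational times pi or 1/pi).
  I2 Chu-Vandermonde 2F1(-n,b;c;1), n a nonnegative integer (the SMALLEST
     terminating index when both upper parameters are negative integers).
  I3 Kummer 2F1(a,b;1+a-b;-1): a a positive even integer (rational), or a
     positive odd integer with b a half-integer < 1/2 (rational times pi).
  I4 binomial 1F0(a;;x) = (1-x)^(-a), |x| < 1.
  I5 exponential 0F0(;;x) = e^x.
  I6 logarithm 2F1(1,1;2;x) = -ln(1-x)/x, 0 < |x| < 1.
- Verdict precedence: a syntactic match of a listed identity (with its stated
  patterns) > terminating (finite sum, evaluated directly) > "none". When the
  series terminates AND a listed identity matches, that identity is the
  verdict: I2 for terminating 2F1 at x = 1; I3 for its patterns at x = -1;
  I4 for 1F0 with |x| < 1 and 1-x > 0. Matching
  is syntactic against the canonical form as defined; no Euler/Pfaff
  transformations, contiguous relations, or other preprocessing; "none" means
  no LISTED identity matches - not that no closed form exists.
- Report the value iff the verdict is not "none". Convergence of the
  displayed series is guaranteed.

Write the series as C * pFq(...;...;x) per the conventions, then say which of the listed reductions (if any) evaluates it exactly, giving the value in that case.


The series (x = \frac{3}{4}) is 2F1: upper {-\frac{1}{6}, 3}, lower {-\frac{1}{2}}, prefactor \frac{5}{4}. Verdict: none here - no I1-I6 shape fits x = \frac{3}{4} with lower {-\frac{1}{2}}.

Structural cue: t_0 being \frac{5}{4}, the running product (C = 5/4, x = 3/4) telescopes to a rising factorial.
Step ratio: r(k) = \frac{3}{4} * (k-\frac{1}{6}) (k+3) / [(k-\frac{1}{2}) (k+1)] ; factor over Q: parameters, x = \frac{3}{4}, and C = \frac{5}{4}.


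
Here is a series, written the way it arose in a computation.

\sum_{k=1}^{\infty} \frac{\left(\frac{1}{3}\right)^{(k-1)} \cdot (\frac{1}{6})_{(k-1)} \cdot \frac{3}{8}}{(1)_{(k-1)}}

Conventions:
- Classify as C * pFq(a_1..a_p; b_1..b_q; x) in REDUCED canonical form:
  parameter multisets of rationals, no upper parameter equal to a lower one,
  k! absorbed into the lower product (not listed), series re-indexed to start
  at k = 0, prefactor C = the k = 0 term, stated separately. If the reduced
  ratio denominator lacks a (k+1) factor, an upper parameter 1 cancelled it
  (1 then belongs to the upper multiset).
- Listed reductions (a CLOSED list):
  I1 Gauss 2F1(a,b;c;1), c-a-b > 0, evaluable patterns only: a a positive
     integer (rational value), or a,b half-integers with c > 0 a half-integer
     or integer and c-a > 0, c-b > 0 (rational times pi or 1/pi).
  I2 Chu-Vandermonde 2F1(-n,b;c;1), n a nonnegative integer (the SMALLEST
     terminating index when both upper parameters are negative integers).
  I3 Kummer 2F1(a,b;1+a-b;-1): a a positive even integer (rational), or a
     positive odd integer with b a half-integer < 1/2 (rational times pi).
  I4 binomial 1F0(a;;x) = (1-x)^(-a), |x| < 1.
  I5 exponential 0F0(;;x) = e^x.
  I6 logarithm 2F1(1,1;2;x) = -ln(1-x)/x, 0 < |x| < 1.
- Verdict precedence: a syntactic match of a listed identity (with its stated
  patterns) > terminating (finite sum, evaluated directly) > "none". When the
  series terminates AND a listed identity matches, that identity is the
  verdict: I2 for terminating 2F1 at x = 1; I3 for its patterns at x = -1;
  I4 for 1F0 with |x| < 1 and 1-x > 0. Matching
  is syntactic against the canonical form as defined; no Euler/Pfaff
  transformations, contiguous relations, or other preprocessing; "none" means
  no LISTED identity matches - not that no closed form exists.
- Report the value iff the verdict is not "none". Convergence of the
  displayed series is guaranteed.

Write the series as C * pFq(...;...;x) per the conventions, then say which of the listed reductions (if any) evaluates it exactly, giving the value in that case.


x = \frac{1}{3} here; the reduced form reads 1F0, upper {\frac{1}{6}}, lower {-}, C = \frac{3}{8}. Verdict: this is the binomial series (I4) (the 1F0 binomial series: exponent -1/6, x = \frac{1}{3}). Its exact value is \frac{3}{8} \cdot \left(\frac{2}{3}\right)^{-\frac{1}{6}}.

First insight: with t_0 = \frac{3}{8}, (1)_k (C = 3/8, x = 1/3) is k! itself.
Consecutive-term ratio: r(k) = \frac{1}{3} * (k+\frac{1}{6}) / [(k+1)] - rational in k, leading ratio \frac{1}{3}; with t_0 = \frac{3}{8}, classification follows.


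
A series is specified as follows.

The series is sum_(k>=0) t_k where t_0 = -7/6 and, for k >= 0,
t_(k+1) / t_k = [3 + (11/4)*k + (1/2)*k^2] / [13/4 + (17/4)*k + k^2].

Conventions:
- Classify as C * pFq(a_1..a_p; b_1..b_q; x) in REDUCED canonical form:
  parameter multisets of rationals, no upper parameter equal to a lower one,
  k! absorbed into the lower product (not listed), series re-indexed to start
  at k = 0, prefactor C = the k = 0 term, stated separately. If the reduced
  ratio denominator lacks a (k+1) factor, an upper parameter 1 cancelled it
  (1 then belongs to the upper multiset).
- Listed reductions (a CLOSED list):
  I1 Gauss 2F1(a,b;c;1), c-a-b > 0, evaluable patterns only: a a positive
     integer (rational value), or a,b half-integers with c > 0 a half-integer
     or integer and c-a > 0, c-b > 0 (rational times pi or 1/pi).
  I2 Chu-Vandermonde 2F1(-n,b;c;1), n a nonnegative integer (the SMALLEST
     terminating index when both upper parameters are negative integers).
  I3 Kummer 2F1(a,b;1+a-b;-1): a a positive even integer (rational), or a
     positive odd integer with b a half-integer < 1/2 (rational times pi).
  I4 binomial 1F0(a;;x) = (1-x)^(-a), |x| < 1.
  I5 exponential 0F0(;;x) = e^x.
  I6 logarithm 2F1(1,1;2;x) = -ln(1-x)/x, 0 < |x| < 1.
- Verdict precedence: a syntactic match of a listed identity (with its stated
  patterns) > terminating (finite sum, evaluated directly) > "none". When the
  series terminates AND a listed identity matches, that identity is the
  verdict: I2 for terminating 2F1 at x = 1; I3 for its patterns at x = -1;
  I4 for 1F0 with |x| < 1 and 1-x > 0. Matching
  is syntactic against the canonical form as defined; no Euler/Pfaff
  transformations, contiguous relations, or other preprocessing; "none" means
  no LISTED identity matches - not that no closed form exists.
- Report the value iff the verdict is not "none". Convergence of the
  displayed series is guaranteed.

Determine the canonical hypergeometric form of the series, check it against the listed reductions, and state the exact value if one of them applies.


Reduced: x = 1/2, 2F1, upper = {3/2, 4}, lower = {13/4}, C = -7/6. Verdict: none. A 2F1 with upper {3/2, 4} fits none of I1-I6 at x = 1/2; the sum runs forever.

Key step: x = (1/2) and factor the ratio over Q (C = -7/6, x = 1/2): negated roots = parameters.
Consecutive-term ratio: r(k) = (1/2) * (k+3/2) (k+4) / [(k+13/4) (k+1)] - rational in k. x = (1/2); t_0 = -7/6; negate the roots.


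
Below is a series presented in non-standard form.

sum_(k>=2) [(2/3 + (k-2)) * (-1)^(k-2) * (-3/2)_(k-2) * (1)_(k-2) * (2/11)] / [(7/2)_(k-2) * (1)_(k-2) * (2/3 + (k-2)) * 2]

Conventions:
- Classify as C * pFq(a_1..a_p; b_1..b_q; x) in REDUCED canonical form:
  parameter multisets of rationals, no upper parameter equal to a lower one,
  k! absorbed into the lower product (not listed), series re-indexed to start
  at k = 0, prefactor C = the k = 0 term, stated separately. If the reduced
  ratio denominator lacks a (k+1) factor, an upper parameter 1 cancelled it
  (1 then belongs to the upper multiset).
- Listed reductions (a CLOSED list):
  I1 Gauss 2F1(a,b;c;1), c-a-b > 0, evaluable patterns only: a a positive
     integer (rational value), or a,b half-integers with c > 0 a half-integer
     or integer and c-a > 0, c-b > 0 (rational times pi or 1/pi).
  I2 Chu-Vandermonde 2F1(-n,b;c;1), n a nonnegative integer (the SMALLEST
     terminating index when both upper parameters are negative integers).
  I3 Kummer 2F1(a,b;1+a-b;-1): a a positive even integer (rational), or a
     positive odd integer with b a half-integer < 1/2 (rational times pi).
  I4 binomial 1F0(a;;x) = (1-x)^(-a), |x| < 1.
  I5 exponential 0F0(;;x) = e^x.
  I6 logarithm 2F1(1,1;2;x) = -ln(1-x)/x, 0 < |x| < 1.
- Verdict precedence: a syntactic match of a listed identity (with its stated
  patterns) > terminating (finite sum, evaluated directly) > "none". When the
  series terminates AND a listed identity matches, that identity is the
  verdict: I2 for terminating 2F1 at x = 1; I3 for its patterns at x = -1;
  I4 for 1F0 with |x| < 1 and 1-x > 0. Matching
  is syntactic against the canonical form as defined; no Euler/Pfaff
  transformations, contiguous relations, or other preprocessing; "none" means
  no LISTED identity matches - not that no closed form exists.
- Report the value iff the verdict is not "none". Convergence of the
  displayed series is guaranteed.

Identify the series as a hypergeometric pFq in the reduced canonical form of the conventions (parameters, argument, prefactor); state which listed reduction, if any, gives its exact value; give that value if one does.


x = -1 here; the reduced form reads 2F1, upper {-3/2, 1}, lower {7/2}, C = 1/11. Verdict (x = -1): Kummer's theorem (I3) applies (x = -1; c = 7/2 equals 1+a-b for upper {-3/2, 1}: listed pattern). Value: (15/352) * pi.

Structural cue: t_0 = 1/11 here, and the factor k + 2/3 cancels (top and bottom), leaving prefactor 1/11.
Consecutive-term ratio: r(k) = (-1) * (k-3/2) (k+1) / [(k+7/2) (k+1)] - poly over poly, x = (-1) from leading terms; C = 1/11 at k = 0.


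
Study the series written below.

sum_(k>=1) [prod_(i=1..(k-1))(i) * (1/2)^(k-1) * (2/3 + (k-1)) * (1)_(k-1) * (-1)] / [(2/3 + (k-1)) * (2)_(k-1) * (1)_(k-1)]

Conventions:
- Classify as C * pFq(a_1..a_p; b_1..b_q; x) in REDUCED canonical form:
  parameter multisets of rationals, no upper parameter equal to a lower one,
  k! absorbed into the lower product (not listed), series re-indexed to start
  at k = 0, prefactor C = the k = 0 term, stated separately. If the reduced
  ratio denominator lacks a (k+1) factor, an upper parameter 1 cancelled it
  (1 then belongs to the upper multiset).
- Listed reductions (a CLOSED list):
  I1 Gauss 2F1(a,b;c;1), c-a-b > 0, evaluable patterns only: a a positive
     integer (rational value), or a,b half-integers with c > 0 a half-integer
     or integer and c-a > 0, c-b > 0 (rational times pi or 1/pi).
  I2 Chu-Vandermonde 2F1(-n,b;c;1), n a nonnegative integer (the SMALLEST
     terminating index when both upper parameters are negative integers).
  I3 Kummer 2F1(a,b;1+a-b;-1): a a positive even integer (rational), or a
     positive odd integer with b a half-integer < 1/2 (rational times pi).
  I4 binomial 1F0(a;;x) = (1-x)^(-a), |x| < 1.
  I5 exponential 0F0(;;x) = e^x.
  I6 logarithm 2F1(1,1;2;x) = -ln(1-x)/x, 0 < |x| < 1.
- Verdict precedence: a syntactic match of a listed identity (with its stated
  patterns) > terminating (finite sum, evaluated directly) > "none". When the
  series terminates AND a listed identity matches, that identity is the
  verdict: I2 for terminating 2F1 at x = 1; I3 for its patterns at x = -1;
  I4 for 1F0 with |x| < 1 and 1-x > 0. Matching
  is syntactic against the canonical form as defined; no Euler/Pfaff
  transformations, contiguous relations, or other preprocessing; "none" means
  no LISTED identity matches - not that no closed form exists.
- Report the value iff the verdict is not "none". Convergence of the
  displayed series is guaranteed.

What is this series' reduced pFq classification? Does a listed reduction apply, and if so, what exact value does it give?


Reduced: x = 1/2, 2F1, upper = {1, 1}, lower = {2}, C = -1. Verdict: this is the I6 logarithm reduction (the logarithm: parameters (1,1;2), x = 1/2). Its exact value is 2 * ln(1/2).

The tell: t_0 being -1, striking the common factor k + 2/3 reduces the term (C = -1).
Term ratio: r(k) = (1/2) * (k+1) (k+1) / [(k+2) (k+1)] ; factor over Q: parameters, x = (1/2), and C = -1.


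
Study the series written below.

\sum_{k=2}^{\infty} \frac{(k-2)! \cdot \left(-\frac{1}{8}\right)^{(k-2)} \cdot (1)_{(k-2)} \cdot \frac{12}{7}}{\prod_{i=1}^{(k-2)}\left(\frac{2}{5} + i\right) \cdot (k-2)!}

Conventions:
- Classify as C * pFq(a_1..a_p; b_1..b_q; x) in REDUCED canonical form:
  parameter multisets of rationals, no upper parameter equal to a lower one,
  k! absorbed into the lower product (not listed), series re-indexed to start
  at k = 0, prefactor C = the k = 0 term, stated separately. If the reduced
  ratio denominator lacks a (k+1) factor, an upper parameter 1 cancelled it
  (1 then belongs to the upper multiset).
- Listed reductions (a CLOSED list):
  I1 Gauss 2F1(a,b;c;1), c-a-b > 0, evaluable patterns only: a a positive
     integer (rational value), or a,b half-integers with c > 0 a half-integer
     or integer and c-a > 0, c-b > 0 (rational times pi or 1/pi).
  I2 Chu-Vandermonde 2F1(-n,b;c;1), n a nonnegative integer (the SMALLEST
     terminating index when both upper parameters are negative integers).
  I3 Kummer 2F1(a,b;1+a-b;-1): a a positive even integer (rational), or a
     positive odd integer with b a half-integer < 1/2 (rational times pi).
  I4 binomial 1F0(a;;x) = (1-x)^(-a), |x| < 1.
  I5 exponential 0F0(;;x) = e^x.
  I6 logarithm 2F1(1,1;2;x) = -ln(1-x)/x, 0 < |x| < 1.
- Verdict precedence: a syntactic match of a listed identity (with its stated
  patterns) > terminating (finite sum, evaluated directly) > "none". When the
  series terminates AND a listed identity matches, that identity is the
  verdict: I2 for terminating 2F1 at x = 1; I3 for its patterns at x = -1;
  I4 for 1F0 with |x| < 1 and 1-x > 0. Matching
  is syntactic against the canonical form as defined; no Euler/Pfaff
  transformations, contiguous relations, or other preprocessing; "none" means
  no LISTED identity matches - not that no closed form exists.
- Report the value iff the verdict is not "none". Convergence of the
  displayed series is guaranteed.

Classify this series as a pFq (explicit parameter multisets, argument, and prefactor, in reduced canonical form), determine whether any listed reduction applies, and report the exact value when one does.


x = -\frac{1}{8} here; the reduced form reads 2F1, upper {1, 1}, lower {\frac{7}{5}}, C = \frac{12}{7}. Verdict: none - this 2F1 at x = -\frac{1}{8} matches no listed pattern, and upper {1, 1} holds no stopper.

Structural cue: x = -\frac{1}{8} and the lower running product (C = 12/7, x = -1/8) is a rising factorial.
Step ratio: r(k) = -\frac{1}{8} * (k+1) (k+1) / [(k+\frac{7}{5}) (k+1)] - rational; roots negated = parameters, x = -\frac{1}{8}, C = \frac{12}{7}.


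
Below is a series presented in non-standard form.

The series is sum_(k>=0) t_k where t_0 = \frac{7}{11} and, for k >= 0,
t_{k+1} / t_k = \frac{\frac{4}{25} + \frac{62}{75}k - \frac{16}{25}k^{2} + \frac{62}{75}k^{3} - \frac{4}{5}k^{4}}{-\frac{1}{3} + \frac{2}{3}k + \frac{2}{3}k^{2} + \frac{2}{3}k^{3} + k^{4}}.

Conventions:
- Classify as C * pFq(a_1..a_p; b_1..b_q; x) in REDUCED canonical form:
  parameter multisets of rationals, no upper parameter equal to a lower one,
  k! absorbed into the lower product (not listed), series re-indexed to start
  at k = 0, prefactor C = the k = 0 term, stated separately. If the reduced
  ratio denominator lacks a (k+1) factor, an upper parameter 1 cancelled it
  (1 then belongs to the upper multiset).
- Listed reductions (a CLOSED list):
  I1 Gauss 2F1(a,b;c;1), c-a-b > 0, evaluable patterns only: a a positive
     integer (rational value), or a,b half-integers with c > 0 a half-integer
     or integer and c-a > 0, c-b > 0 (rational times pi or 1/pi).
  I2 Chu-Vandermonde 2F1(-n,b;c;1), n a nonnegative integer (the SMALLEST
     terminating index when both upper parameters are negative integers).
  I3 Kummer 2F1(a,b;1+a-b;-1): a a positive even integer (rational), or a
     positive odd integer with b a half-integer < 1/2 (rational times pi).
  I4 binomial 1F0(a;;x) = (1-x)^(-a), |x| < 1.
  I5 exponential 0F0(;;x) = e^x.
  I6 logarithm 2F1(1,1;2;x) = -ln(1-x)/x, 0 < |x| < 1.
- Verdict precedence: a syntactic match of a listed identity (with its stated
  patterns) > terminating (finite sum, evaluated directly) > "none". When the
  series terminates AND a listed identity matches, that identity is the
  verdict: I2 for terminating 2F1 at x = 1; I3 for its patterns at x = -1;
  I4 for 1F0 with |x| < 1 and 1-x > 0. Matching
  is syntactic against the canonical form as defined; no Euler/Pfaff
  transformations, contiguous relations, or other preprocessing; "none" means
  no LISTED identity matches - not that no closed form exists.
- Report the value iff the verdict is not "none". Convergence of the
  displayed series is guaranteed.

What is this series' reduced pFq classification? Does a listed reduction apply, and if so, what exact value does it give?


Classification (C = \frac{7}{11}): 2F1 with upper {-\frac{6}{5}, \frac{1}{6}}, lower {-\frac{1}{3}}, argument x = -\frac{4}{5}. Verdict: none (x = -\frac{4}{5}): each listed identity misses the multisets {-\frac{6}{5}, \frac{1}{6}} ; {-\frac{1}{3}}.

The tell: from the first term \frac{7}{11}: factor the ratio over Q (prefactor 7/11): negated roots = parameters.
Consecutive-term ratio: r(k) = -\frac{4}{5} * (k-\frac{6}{5}) (k+\frac{1}{6}) / [(k-\frac{1}{3}) (k+1)] ; factor over Q: parameters, x = -\frac{4}{5}, and C = \frac{7}{11}.


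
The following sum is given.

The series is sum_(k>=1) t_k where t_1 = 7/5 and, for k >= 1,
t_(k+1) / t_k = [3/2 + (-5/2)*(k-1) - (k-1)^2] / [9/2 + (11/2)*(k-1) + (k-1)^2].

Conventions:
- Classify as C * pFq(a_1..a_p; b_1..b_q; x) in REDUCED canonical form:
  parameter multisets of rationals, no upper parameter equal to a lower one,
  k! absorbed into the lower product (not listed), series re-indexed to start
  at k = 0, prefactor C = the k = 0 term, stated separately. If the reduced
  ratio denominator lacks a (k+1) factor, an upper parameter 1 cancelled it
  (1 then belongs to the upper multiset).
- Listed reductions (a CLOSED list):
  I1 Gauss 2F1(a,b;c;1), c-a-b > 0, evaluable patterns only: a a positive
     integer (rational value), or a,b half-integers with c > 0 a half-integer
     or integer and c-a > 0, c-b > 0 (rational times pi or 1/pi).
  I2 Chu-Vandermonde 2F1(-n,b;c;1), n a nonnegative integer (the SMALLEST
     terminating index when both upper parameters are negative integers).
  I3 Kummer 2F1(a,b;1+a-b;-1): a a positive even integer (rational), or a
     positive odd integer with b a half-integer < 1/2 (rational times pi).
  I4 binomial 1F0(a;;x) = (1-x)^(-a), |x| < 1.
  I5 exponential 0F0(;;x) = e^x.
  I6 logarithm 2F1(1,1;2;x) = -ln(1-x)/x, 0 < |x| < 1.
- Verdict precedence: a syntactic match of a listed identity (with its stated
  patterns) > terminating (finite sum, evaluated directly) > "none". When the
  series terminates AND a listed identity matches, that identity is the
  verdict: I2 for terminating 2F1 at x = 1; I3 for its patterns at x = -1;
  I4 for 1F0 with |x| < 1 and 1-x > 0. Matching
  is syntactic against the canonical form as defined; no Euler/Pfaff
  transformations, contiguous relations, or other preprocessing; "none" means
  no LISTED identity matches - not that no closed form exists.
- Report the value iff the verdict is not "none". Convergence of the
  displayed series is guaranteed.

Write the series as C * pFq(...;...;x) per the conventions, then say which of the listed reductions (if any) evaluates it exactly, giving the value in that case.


Key observation: with t_0 = 7/5, factor the ratio over Q (C = 7/5, x = -1): negated roots = parameters.
Term ratio: r(k) = (-1) * (k-1/2) (k+3) / [(k+9/2) (k+1)] - rational in k, leading ratio (-1); with t_0 = 7/5, classification follows.

At argument -1: a 2F1 with upper {-1/2, 3}, lower {9/2}, scaled by C = 7/5. Verdict: Kummer's theorem (I3) applies (x = -1; c = 9/2 equals 1+a-b for upper {-1/2, 3}: listed pattern). Exact value: (147/256) * pi.


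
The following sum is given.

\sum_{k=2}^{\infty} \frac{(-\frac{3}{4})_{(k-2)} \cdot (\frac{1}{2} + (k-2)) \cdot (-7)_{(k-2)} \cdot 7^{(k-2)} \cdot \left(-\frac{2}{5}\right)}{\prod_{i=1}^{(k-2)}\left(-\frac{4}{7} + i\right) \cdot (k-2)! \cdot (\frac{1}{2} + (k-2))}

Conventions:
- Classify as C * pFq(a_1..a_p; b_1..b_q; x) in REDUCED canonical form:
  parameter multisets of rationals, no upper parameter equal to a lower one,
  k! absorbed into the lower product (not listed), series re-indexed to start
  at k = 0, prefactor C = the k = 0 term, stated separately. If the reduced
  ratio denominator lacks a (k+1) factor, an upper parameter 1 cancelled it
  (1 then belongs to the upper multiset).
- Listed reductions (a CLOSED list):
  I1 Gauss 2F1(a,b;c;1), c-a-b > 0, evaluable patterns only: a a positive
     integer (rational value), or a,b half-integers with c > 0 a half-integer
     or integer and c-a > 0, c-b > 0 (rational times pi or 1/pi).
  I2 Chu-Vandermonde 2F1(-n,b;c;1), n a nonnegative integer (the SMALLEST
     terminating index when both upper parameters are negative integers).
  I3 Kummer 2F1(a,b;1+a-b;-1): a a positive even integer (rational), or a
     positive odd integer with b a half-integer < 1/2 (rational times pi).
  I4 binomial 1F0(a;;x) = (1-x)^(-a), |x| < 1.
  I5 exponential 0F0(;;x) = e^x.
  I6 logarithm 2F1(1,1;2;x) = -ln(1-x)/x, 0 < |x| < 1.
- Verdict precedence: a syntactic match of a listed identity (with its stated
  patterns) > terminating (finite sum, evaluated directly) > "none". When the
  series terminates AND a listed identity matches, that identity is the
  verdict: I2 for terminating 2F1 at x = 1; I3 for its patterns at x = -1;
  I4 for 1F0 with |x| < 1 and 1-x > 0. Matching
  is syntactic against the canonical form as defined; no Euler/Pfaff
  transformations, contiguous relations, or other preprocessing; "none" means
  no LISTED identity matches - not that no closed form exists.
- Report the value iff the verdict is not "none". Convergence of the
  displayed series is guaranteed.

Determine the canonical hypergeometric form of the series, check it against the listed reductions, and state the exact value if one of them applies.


Reduced: x = 7, 2F1, upper = {-7, -\frac{3}{4}}, lower = {\frac{3}{7}}, C = -\frac{2}{5}. Verdict: terminating - upper -7 stops the sum at k = 7; the 8 terms are added exactly. Value: -\frac{9137391578521}{2116812800}.

First insight: from the first term -\frac{2}{5}: the factor k + 1/2 cancels (top and bottom), leaving C = -2/5.
Adjacent-term ratio: r(k) = 7 * (k-7) (k-\frac{3}{4}) / [(k+\frac{3}{7}) (k+1)] - rational; roots negated = parameters, x = 7, C = -\frac{2}{5}.


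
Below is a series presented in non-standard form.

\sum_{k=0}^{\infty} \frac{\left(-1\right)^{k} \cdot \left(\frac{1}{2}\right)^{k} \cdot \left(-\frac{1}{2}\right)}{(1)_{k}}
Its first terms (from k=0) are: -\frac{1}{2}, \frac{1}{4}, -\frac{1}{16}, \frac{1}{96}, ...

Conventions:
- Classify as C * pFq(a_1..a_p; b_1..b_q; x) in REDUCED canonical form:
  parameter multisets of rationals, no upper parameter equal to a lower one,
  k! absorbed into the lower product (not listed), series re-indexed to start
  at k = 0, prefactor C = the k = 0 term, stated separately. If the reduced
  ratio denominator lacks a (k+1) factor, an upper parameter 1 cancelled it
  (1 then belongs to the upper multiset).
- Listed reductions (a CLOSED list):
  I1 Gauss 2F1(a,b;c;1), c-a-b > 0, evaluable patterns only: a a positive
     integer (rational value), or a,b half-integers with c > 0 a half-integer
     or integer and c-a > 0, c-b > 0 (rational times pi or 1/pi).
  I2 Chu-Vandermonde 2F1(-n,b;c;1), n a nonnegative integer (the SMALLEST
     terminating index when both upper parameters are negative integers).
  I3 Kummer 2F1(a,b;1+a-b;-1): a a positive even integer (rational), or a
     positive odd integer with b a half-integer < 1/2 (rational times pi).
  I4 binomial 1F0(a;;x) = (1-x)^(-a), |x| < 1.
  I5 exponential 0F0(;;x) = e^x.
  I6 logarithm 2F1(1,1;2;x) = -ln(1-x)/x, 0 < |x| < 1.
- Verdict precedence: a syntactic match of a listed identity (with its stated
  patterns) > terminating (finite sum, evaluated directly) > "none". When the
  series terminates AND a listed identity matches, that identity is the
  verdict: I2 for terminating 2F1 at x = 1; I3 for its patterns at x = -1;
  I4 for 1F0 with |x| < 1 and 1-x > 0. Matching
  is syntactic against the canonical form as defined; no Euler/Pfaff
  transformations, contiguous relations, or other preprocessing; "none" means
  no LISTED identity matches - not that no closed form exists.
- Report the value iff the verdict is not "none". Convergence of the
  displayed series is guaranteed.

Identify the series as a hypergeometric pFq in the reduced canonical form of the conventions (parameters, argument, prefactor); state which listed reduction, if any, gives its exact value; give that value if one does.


Structural cue: with t_0 = -\frac{1}{2}, the (-1)^k factor (prefactor -1/2) folds into the argument's sign.
Step ratio: r(k) = -\frac{1}{2} * 1 / [(k+1)] - poly over poly, x = -\frac{1}{2} from leading terms; C = -\frac{1}{2} at k = 0.

At argument -\frac{1}{2}: a 0F0 with upper {-}, lower {-}, scaled by C = -\frac{1}{2}. Verdict: exponential (I5) fires (the 0F0 exponential series at x = -\frac{1}{2}). Exact value: \left(-\frac{1}{2}\right) \cdot e^{-\frac{1}{2}}.


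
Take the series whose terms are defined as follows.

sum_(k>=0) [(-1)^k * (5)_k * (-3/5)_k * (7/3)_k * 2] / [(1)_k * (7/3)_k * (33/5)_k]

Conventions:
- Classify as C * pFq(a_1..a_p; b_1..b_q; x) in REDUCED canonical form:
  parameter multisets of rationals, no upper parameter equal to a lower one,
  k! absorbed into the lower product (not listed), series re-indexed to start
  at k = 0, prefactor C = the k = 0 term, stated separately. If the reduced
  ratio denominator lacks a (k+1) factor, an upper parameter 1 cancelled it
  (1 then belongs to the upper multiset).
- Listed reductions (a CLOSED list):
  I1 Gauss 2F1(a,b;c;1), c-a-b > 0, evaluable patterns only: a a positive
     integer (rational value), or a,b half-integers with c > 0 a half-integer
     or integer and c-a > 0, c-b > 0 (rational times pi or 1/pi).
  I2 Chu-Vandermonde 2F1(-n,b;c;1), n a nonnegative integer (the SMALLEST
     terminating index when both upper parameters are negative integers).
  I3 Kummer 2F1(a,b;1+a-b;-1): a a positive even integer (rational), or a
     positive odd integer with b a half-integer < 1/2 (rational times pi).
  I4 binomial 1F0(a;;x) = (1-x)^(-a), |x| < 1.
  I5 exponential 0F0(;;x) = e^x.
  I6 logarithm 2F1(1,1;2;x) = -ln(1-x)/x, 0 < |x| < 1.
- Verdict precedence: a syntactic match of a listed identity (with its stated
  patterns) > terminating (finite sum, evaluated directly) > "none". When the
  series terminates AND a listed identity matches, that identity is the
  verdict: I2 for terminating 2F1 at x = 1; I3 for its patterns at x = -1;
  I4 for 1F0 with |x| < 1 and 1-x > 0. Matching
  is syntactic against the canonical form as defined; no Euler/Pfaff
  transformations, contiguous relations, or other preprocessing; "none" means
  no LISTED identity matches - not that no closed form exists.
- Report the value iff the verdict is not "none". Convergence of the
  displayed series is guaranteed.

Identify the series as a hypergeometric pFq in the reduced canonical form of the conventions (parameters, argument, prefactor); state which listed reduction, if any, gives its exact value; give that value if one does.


The series (x = -1) is 2F1: upper {-3/5, 5}, lower {33/5}, prefactor 2. Verdict: none. No listed pattern accepts 2F1(-3/5, 5; 33/5; -1).

First insight: t_0 being 2, the parameter 7/3 appears in both the upper and lower lists and cancels.
Ratio: r(k) = (-1) * (k-3/5) (k+5) / [(k+33/5) (k+1)] - rational; roots negated = parameters, x = (-1), C = 2.


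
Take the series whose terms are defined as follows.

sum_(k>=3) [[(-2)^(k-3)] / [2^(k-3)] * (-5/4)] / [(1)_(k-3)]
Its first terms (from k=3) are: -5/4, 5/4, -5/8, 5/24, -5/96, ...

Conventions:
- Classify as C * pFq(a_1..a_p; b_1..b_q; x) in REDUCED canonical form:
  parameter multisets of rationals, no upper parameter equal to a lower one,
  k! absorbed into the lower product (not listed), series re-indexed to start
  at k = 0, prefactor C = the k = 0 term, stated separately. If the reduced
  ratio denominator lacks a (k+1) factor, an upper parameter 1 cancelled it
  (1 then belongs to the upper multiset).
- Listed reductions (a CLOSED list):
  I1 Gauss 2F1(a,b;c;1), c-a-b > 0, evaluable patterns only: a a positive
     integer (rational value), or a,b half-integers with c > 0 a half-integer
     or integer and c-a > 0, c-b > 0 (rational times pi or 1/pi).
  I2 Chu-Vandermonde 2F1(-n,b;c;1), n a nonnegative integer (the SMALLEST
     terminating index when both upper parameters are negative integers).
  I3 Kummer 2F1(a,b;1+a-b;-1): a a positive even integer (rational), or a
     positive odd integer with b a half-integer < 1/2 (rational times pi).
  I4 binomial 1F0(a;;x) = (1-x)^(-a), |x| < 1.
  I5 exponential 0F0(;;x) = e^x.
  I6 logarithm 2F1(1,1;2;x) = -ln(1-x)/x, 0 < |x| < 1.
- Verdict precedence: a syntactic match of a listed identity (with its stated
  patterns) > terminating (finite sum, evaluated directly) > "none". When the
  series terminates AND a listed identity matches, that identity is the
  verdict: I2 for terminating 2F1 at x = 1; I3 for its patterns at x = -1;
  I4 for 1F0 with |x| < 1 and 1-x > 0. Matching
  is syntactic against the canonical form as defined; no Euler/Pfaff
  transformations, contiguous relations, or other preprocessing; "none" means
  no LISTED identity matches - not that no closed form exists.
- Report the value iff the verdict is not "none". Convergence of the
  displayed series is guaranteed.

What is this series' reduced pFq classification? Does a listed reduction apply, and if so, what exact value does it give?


Structural cue: x = (-1) and (1)_k (C = -5/4, x = -1) is k! itself.
Adjacent-term ratio: r(k) = (-1) * 1 / [(k+1)] - rational in k, leading ratio (-1); with t_0 = -5/4, classification follows.

x = -1 here; the reduced form reads 0F0, upper {-}, lower {-}, C = -5/4. Verdict: exponential (I5) applies (the 0F0 exponential series at x = -1). Value: (-5/4) * e^(-1).


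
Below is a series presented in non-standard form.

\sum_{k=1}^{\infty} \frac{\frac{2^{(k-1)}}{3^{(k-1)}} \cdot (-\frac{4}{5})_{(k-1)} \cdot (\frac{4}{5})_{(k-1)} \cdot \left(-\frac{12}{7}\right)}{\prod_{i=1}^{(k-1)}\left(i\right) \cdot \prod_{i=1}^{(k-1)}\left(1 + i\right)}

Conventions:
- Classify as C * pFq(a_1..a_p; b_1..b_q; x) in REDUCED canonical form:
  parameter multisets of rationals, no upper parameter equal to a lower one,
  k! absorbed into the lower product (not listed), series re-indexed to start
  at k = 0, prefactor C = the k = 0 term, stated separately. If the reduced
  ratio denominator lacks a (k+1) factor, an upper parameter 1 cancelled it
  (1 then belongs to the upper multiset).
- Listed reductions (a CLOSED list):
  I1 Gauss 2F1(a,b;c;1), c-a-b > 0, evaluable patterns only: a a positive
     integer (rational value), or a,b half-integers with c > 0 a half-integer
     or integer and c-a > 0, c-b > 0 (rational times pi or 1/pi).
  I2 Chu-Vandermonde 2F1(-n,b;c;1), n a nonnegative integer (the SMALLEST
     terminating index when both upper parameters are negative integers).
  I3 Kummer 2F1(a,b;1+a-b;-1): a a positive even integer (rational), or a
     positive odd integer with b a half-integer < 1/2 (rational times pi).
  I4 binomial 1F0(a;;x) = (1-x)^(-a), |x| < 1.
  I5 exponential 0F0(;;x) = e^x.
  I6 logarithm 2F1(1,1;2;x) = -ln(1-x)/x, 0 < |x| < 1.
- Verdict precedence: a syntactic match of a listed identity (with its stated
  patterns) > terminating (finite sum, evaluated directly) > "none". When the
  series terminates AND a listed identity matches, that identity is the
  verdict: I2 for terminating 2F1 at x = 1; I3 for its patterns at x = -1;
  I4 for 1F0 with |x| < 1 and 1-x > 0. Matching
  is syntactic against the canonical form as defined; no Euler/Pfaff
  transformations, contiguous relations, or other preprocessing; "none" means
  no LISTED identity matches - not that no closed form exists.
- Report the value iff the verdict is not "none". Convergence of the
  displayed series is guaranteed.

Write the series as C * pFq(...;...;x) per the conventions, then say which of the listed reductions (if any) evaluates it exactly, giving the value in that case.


At argument \frac{2}{3}: a 2F1 with upper {-\frac{4}{5}, \frac{4}{5}}, lower {2}, scaled by C = -\frac{12}{7}. Verdict: none (x = \frac{2}{3}): each listed identity misses the multisets {-\frac{4}{5}, \frac{4}{5}} ; {2}.

Key step: t_0 = -\frac{12}{7} here, and the lower running product (C = -12/7) is a rising factorial.
Consecutive-term ratio: r(k) = \frac{2}{3} * (k-\frac{4}{5}) (k+\frac{4}{5}) / [(k+2) (k+1)] ; factor over Q: parameters, x = \frac{2}{3}, and C = -\frac{12}{7}.


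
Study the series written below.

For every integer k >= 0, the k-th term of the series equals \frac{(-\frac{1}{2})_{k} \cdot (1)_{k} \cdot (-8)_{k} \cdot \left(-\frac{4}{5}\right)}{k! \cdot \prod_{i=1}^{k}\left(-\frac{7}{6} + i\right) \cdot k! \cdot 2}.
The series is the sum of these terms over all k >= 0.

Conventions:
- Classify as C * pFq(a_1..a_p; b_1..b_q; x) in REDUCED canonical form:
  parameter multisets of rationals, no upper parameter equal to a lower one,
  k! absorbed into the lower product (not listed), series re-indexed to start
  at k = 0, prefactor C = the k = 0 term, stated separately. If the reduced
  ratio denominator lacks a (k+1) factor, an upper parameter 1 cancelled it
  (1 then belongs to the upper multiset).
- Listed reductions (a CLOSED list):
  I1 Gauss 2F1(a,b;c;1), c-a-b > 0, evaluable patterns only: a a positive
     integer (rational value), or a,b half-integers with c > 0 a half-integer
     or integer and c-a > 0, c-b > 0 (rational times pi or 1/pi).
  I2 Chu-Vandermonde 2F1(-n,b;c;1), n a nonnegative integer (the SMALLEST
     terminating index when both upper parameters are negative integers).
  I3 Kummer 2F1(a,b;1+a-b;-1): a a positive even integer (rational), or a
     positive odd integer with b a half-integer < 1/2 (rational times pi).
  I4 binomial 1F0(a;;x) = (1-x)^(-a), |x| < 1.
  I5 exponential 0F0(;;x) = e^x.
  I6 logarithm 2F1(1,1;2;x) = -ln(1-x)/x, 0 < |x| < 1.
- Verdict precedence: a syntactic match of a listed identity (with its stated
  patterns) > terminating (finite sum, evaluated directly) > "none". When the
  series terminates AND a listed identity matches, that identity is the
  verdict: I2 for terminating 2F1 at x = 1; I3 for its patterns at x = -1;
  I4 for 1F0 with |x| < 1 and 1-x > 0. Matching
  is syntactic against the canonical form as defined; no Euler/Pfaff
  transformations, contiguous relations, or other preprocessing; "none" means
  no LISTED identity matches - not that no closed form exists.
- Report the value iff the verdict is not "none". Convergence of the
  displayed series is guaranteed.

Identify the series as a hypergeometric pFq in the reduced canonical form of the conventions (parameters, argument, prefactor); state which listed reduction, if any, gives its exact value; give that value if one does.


This is -\frac{2}{5} * 2F1(-8, -\frac{1}{2}; -\frac{1}{6}; 1) in reduced canonical form. Verdict: Vandermonde's identity (I2) fires (terminating 2F1 at x = 1 with n = 8, b = -1/2, c = -\frac{1}{6}). Hence: \frac{32374784}{11622475}.

Key observation: x = 1 and the parameter 1 appears in both the upper and lower lists and cancels.
Ratio: r(k) = 1 * (k-8) (k-\frac{1}{2}) / [(k-\frac{1}{6}) (k+1)] - poly over poly, x = 1 from leading terms; C = -\frac{2}{5} at k = 0.


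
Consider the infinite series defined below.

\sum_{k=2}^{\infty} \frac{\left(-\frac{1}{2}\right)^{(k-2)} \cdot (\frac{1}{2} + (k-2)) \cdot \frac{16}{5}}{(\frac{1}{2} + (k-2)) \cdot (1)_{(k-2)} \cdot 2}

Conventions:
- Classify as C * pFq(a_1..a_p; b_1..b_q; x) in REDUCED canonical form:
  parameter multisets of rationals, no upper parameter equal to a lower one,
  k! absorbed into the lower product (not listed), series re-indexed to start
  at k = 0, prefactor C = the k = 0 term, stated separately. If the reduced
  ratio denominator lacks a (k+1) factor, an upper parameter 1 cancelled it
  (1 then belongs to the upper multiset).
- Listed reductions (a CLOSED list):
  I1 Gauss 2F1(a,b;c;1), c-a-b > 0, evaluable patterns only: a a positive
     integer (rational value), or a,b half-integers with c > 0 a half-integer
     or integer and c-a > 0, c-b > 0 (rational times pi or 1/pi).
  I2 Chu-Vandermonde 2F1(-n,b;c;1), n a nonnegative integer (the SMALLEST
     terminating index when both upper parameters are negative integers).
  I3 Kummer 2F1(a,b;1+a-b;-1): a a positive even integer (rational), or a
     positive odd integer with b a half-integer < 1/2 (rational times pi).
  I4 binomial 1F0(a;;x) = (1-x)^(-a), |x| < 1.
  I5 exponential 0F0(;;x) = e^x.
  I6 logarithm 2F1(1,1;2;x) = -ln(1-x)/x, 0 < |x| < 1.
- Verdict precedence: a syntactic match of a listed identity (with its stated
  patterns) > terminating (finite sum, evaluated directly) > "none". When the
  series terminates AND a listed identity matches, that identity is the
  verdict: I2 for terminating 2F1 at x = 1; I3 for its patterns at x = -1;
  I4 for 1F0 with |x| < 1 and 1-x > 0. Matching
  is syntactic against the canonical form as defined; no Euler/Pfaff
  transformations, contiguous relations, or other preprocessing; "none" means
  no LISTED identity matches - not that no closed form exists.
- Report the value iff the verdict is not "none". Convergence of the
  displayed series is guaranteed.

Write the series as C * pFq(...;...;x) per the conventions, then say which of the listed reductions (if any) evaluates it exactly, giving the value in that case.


With C = \frac{8}{5}: the canonical form is 0F0(-; -; -\frac{1}{2}). Verdict: the exponential series (I5) fires (the 0F0 exponential series at x = -\frac{1}{2}). Hence: \frac{8}{5} \cdot e^{-\frac{1}{2}}.

First insight: with t_0 = \frac{8}{5}, the constant factors (prefactor 8/5) combine into one prefactor.
Step ratio: r(k) = -\frac{1}{2} * 1 / [(k+1)] - rational; roots negated = parameters, x = -\frac{1}{2}, C = \frac{8}{5}.
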